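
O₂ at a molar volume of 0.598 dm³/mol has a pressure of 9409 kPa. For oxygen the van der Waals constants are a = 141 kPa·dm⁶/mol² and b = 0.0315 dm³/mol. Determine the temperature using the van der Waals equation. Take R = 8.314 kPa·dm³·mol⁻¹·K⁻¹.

T ≈ 668.0 K

T = (P + a/V_m²)(V_m − b)/R
P + a/V_m² = 9409 + 141/(0.598)² = 9803.3 kPa
V_m − b = 0.598 − 0.0315 = 0.56650 dm³/mol
T = (9803.3)(0.56650)/8.314 = 668.0 K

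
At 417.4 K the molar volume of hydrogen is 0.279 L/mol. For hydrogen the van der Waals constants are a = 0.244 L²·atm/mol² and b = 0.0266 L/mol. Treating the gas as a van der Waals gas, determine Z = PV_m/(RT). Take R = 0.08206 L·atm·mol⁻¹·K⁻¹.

P = RT/(V_m − b) − a/V_m² = (0.08206)(417.4)/(0.279 − 0.0266) − 0.244/(0.279)²
  = 34.252/0.25240 − 3.1346 = 135.71 − 3.1346 = 132.58 atm
Z = PV_m/(RT) = (132.58)(0.279)/((0.08206)(417.4)) = 36.990/34.252 = 1.080

Z ≈ 1.080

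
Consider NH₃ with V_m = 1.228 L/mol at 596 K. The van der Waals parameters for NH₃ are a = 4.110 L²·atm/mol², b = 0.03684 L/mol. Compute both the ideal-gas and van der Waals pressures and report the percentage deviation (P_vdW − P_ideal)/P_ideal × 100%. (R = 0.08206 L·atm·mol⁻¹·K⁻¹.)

Ideal: P_ideal = RT/V_m = (0.08206)(596)/1.228 = 39.8272 atm
vdW: P = RT/(V_m − b) − a/V_m² = 48.9078/1.19116 − 4.110/1.50798 = 41.0590 − 2.72550 = 38.3335 atm
% deviation = (38.3335 − 39.8272)/39.8272 × 100% = -3.75%

-3.75 %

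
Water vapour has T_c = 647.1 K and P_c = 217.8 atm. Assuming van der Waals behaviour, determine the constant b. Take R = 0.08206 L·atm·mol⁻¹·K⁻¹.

b ≈ 0.03048 L/mol

From T_c = 8a/(27Rb) and P_c = a/(27b²): b = R T_c/(8 P_c).
b = (0.08206)(647.1)/(8×217.8) = 53.101/1742.4 = 0.03048 L/mol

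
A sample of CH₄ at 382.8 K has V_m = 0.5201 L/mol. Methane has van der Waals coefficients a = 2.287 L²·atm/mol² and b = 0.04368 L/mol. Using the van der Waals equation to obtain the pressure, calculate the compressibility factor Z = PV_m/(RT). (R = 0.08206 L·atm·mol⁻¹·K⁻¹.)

Z ≈ 0.9517

P = RT/(V_m − b) − a/V_m² = (0.08206)(382.8)/(0.5201 − 0.04368) − 2.287/(0.5201)²
  = 31.413/0.47642 − 8.4546 = 65.936 − 8.4546 = 57.481 atm
Z = PV_m/(RT) = (57.481)(0.5201)/((0.08206)(382.8)) = 29.896/31.413 = 0.9517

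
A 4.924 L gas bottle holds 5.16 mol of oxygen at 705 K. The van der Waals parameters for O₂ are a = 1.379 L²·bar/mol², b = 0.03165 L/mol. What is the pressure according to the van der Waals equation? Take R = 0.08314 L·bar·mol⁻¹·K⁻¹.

P = nRT/(V − nb) − a n²/V²
nRT/(V − nb) = (5.16)(0.08314)(705)/(4.924 − 5.16×0.03165) = 302.45/4.7607 = 63.531 bar
a n²/V² = (1.379)(5.16)²/(4.924)² = 1.5144 bar
P = 63.531 − 1.5144 = 62.02 bar

P ≈ 62.02 bar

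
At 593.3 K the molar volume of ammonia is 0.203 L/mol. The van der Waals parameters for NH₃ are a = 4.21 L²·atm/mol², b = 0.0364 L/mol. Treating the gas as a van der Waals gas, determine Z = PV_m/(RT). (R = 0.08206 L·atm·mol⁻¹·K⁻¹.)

P = RT/(V_m − b) − a/V_m² = (0.08206)(593.3)/(0.203 − 0.0364) − 4.21/(0.203)²
  = 48.686/0.16660 − 102.16 = 292.23 − 102.16 = 190.07 atm
Z = PV_m/(RT) = (190.07)(0.203)/((0.08206)(593.3)) = 38.584/48.686 = 0.7925

Z ≈ 0.7925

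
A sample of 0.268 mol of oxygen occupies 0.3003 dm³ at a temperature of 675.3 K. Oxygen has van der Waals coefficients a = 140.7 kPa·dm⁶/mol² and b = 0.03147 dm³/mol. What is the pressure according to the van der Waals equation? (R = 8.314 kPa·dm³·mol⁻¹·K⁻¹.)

P ≈ 5043 kPa

P = nRT/(V − nb) − a n²/V²
nRT/(V − nb) = (0.268)(8.314)(675.3)/(0.3003 − 0.268×0.03147) = 1504.7/0.29187 = 5155.4 kPa
a n²/V² = (140.7)(0.268)²/(0.3003)² = 112.06 kPa
P = 5155.4 − 112.06 = 5043 kPa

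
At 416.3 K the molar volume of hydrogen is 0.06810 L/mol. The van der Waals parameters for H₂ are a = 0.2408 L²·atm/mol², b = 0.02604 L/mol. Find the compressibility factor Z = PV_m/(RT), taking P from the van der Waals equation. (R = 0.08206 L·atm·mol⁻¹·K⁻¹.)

P = RT/(V_m − b) − a/V_m² = (0.08206)(416.3)/(0.06810 − 0.02604) − 0.2408/(0.06810)²
  = 34.162/0.042060 − 51.923 = 812.22 − 51.923 = 760.30 atm
Z = PV_m/(RT) = (760.30)(0.06810)/((0.08206)(416.3)) = 51.776/34.162 = 1.516

Z ≈ 1.516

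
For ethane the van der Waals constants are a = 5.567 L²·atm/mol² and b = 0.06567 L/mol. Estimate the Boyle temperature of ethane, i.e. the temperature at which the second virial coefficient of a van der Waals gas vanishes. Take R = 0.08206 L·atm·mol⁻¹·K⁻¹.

For a van der Waals gas the second virial coefficient B₂ = b − a/(RT) vanishes at T_B = a/(Rb).
T_B = 5.567/(0.08206×0.06567) = 5.567/0.0053889 = 1033 K

T_B ≈ 1033 K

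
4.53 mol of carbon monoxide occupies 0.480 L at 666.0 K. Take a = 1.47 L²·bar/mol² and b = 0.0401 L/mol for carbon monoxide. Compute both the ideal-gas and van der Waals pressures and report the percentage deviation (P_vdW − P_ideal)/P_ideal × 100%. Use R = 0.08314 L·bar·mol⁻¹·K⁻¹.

35.83 %

Ideal: P_ideal = nRT/V = (4.53)(0.08314)(666.0)/0.480 = 522.566 bar
vdW: P = nRT/(V − nb) − a n²/V² = 250.832/0.298347 − 30.1657/0.230400 = 840.739 − 130.928 = 709.811 bar
% deviation = (709.811 − 522.566)/522.566 × 100% = 35.83%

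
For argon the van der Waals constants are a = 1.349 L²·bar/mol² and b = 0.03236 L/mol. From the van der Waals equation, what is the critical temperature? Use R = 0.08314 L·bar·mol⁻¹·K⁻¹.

For a van der Waals gas, T_c = 8a/(27Rb).
T_c = 8×1.349/(27×0.08314×0.03236) = 10.792/0.072641 = 148.6 K

T_c ≈ 148.6 K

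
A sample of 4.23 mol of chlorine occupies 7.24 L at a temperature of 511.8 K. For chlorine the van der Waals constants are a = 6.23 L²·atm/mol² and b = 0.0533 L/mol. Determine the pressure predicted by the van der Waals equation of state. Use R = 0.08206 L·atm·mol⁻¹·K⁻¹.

P = nRT/(V − nb) − a n²/V²
nRT/(V − nb) = (4.23)(0.08206)(511.8)/(7.24 − 4.23×0.0533) = 177.65/7.0145 = 25.326 atm
a n²/V² = (6.23)(4.23)²/(7.24)² = 2.1266 atm
P = 25.326 − 2.1266 = 23.20 atm

P ≈ 23.20 atm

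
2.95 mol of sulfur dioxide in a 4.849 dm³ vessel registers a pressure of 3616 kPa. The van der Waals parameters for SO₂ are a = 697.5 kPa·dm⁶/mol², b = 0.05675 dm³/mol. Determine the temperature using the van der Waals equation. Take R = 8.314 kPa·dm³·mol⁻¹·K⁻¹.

T = (P + a n²/V²)(V − nb)/(nR)
P + a n²/V² = 3616 + (697.5)(2.95)²/(4.849)² = 3874.2 kPa
V − nb = 4.849 − (2.95)(0.05675) = 4.6816 dm³
T = (3874.2)(4.6816)/((2.95)(8.314)) = 739.5 K

T ≈ 739.5 K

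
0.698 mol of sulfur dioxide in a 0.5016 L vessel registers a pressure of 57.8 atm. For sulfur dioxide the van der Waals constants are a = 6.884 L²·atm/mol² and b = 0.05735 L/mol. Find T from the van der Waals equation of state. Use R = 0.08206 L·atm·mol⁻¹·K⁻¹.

T ≈ 573.2 K

T = (P + a n²/V²)(V − nb)/(nR)
P + a n²/V² = 57.8 + (6.884)(0.698)²/(0.5016)² = 71.130 atm
V − nb = 0.5016 − (0.698)(0.05735) = 0.46157 L
T = (71.130)(0.46157)/((0.698)(0.08206)) = 573.2 K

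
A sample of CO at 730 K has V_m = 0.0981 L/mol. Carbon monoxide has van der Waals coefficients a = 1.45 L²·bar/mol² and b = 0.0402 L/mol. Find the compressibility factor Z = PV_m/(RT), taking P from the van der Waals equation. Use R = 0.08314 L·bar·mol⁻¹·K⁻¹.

Z ≈ 1.451

P = RT/(V_m − b) − a/V_m² = (0.08314)(730)/(0.0981 − 0.0402) − 1.45/(0.0981)²
  = 60.692/0.057900 − 150.67 = 1048.2 − 150.67 = 897.5 bar
Z = PV_m/(RT) = (897.5)(0.0981)/((0.08314)(730)) = 88.045/60.692 = 1.451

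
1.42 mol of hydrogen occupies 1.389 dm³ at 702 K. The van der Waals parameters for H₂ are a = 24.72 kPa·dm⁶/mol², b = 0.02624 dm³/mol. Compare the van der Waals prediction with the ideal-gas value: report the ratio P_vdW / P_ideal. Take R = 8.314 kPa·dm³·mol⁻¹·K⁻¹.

P_vdW / P_ideal ≈ 1.023

Ideal: P_ideal = nRT/V = (1.42)(8.314)(702)/1.389 = 5966.69 kPa
vdW: P = nRT/(V − nb) − a n²/V² = 8287.73/1.35174 − 49.8454/1.92932 = 6131.16 − 25.8357 = 6105.32 kPa
Ratio = 6105.32/5966.69 = 1.023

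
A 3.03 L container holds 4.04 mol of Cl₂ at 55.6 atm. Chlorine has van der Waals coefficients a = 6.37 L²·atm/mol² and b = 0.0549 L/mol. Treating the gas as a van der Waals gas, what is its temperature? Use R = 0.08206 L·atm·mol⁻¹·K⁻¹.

T = (P + a n²/V²)(V − nb)/(nR)
P + a n²/V² = 55.6 + (6.37)(4.04)²/(3.03)² = 66.924 atm
V − nb = 3.03 − (4.04)(0.0549) = 2.8082 L
T = (66.924)(2.8082)/((4.04)(0.08206)) = 566.9 K

T ≈ 566.9 K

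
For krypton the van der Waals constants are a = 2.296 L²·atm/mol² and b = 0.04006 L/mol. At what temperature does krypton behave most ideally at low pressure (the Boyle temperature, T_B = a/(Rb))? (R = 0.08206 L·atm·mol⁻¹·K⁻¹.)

T_B ≈ 698.4 K

For a van der Waals gas the second virial coefficient B₂ = b − a/(RT) vanishes at T_B = a/(Rb).
T_B = 2.296/(0.08206×0.04006) = 2.296/0.0032873 = 698.4 K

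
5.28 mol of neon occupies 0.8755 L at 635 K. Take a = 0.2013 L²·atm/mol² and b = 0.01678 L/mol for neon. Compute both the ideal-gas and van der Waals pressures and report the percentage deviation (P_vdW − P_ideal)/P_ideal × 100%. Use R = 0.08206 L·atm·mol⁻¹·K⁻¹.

8.93 %

Ideal: P_ideal = nRT/V = (5.28)(0.08206)(635)/0.8755 = 314.256 atm
vdW: P = nRT/(V − nb) − a n²/V² = 275.131/0.786902 − 5.61192/0.766500 = 349.638 − 7.32149 = 342.317 atm
% deviation = (342.317 − 314.256)/314.256 × 100% = 8.93%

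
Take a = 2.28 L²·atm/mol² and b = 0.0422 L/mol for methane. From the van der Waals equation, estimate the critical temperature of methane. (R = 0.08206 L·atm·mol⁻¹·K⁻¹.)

T_c ≈ 195.1 K

For a van der Waals gas, T_c = 8a/(27Rb).
T_c = 8×2.28/(27×0.08206×0.0422) = 18.240/0.093499 = 195.1 K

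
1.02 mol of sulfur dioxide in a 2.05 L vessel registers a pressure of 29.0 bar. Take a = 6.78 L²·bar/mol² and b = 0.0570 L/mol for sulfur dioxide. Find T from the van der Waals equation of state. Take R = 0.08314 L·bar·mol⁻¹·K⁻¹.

T = (P + a n²/V²)(V − nb)/(nR)
P + a n²/V² = 29.0 + (6.78)(1.02)²/(2.05)² = 30.679 bar
V − nb = 2.05 − (1.02)(0.0570) = 1.9919 L
T = (30.679)(1.9919)/((1.02)(0.08314)) = 720.6 K

T ≈ 720.6 K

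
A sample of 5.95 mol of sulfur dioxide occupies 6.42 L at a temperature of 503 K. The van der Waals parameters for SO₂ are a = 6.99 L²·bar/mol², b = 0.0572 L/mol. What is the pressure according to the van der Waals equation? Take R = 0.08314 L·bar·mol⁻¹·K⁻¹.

P = nRT/(V − nb) − a n²/V²
nRT/(V − nb) = (5.95)(0.08314)(503)/(6.42 − 5.95×0.0572) = 248.83/6.0797 = 40.928 bar
a n²/V² = (6.99)(5.95)²/(6.42)² = 6.0040 bar
P = 40.928 − 6.0040 = 34.92 bar

P ≈ 34.92 bar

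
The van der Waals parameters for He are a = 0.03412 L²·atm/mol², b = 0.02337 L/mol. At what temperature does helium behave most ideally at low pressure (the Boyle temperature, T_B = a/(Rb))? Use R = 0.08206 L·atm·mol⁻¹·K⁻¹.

T_B ≈ 17.79 K

For a van der Waals gas the second virial coefficient B₂ = b − a/(RT) vanishes at T_B = a/(Rb).
T_B = 0.03412/(0.08206×0.02337) = 0.03412/0.0019177 = 17.79 K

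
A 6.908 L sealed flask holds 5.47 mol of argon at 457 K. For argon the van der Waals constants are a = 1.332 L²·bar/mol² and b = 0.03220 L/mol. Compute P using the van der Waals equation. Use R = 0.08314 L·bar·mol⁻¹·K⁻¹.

P = nRT/(V − nb) − a n²/V²
nRT/(V − nb) = (5.47)(0.08314)(457)/(6.908 − 5.47×0.03220) = 207.83/6.7319 = 30.872 bar
a n²/V² = (1.332)(5.47)²/(6.908)² = 0.83517 bar
P = 30.872 − 0.83517 = 30.04 bar

P ≈ 30.04 bar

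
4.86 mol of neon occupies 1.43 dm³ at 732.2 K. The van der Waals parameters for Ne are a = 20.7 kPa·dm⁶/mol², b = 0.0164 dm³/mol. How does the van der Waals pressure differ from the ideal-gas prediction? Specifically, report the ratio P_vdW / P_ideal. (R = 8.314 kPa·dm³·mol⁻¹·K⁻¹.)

P_vdW / P_ideal ≈ 1.047

Ideal: P_ideal = nRT/V = (4.86)(8.314)(732.2)/1.43 = 20689.0 kPa
vdW: P = nRT/(V − nb) − a n²/V² = 29585.3/1.35030 − 488.926/2.04490 = 21910.2 − 239.095 = 21671.1 kPa
Ratio = 21671.1/20689.0 = 1.047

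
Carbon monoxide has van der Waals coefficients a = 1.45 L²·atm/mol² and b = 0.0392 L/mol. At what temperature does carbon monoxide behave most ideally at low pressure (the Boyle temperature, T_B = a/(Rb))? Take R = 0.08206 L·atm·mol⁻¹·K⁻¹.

T_B ≈ 450.8 K

For a van der Waals gas the second virial coefficient B₂ = b − a/(RT) vanishes at T_B = a/(Rb).
T_B = 1.45/(0.08206×0.0392) = 1.45/0.0032168 = 450.8 K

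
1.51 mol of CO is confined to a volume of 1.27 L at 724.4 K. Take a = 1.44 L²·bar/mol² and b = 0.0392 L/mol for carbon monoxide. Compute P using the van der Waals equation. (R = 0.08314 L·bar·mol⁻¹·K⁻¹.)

P ≈ 73.07 bar

P = nRT/(V − nb) − a n²/V²
nRT/(V − nb) = (1.51)(0.08314)(724.4)/(1.27 − 1.51×0.0392) = 90.942/1.2108 = 75.109 bar
a n²/V² = (1.44)(1.51)²/(1.27)² = 2.0357 bar
P = 75.109 − 2.0357 = 73.07 bar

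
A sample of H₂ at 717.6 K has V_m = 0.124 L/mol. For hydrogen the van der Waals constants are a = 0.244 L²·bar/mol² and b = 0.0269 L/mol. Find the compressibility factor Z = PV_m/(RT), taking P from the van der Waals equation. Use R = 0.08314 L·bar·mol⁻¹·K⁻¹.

P = RT/(V_m − b) − a/V_m² = (0.08314)(717.6)/(0.124 − 0.0269) − 0.244/(0.124)²
  = 59.661/0.097100 − 15.869 = 614.43 − 15.869 = 598.56 bar
Z = PV_m/(RT) = (598.56)(0.124)/((0.08314)(717.6)) = 74.221/59.661 = 1.244

Z ≈ 1.244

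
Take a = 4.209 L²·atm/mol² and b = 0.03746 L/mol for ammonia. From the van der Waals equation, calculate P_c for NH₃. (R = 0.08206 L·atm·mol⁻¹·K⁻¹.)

P_c ≈ 111.1 atm

For a van der Waals gas, P_c = a/(27b²).
P_c = 4.209/(27×(0.03746)²) = 4.209/0.037888 = 111.1 atm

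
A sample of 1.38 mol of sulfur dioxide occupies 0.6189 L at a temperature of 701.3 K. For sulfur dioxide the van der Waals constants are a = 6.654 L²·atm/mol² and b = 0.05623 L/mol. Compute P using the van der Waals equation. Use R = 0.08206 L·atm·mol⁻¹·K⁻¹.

P ≈ 113.6 atm

P = nRT/(V − nb) − a n²/V²
nRT/(V − nb) = (1.38)(0.08206)(701.3)/(0.6189 − 1.38×0.05623) = 79.417/0.54130 = 146.72 atm
a n²/V² = (6.654)(1.38)²/(0.6189)² = 33.083 atm
P = 146.72 − 33.083 = 113.6 atm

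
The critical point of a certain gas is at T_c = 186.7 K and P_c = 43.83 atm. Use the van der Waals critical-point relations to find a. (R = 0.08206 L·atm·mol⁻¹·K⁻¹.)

From T_c = 8a/(27Rb) and P_c = a/(27b²): a = 27 R² T_c²/(64 P_c).
a = 27×(0.08206)²×(186.7)²/(64×43.83) = 6337.5/2805.1 = 2.259 L²·atm/mol²

a ≈ 2.259 L²·atm/mol²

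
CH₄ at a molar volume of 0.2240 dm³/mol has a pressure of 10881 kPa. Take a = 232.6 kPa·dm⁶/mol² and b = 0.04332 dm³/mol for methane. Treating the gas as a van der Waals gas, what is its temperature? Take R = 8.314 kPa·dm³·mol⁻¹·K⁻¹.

T ≈ 337.2 K

T = (P + a/V_m²)(V_m − b)/R
P + a/V_m² = 10881 + 232.6/(0.2240)² = 15517 kPa
V_m − b = 0.2240 − 0.04332 = 0.18068 dm³/mol
T = (15517)(0.18068)/8.314 = 337.2 K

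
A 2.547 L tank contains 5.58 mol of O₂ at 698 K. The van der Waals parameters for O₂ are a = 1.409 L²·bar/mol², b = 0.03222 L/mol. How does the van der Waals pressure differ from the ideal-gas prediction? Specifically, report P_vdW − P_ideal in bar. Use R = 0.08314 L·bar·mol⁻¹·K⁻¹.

Ideal: P_ideal = nRT/V = (5.58)(0.08314)(698)/2.547 = 127.137 bar
vdW: P = nRT/(V − nb) − a n²/V² = 323.817/2.36721 − 43.8712/6.48721 = 136.793 − 6.76272 = 130.030 bar
ΔP = 130.030 − 127.137 = 2.89 bar

ΔP ≈ 2.89 bar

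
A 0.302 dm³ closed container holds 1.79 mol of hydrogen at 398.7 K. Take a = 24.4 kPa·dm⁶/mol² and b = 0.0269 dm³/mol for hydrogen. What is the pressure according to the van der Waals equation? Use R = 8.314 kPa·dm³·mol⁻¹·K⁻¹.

P = nRT/(V − nb) − a n²/V²
nRT/(V − nb) = (1.79)(8.314)(398.7)/(0.302 − 1.79×0.0269) = 5933.5/0.25385 = 23374 kPa
a n²/V² = (24.4)(1.79)²/(0.302)² = 857.20 kPa
P = 23374 − 857.20 = 22517 kPa

P ≈ 22517 kPa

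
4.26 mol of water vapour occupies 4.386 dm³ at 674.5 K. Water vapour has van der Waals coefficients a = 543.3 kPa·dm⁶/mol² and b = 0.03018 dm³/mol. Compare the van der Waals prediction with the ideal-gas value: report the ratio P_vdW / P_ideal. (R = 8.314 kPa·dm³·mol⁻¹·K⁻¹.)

P_vdW / P_ideal ≈ 0.9361

Ideal: P_ideal = nRT/V = (4.26)(8.314)(674.5)/4.386 = 5446.69 kPa
vdW: P = nRT/(V − nb) − a n²/V² = 23889.2/4.25743 − 9859.59/19.2370 = 5611.18 − 512.533 = 5098.65 kPa
Ratio = 5098.65/5446.69 = 0.9361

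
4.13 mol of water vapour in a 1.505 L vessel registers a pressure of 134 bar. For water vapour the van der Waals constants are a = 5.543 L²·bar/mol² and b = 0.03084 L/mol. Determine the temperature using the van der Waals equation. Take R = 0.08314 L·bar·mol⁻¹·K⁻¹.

T = (P + a n²/V²)(V − nb)/(nR)
P + a n²/V² = 134 + (5.543)(4.13)²/(1.505)² = 175.74 bar
V − nb = 1.505 − (4.13)(0.03084) = 1.3776 L
T = (175.74)(1.3776)/((4.13)(0.08314)) = 705.1 K

T ≈ 705.1 K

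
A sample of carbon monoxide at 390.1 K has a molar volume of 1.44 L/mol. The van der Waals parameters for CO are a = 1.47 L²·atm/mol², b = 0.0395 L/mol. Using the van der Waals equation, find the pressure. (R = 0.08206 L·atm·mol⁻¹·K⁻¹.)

P = RT/(V_m − b) − a/V_m²
RT/(V_m − b) = (0.08206)(390.1)/(1.44 − 0.0395) = 32.012/1.4005 = 22.858 atm
a/V_m² = 1.47/(1.44)² = 0.70891 atm
P = 22.858 − 0.70891 = 22.15 atm

P ≈ 22.15 atm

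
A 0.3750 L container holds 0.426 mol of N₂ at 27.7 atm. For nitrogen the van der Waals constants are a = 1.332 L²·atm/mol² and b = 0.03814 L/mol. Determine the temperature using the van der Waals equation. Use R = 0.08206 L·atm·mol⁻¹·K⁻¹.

T = (P + a n²/V²)(V − nb)/(nR)
P + a n²/V² = 27.7 + (1.332)(0.426)²/(0.3750)² = 29.419 atm
V − nb = 0.3750 − (0.426)(0.03814) = 0.35875 L
T = (29.419)(0.35875)/((0.426)(0.08206)) = 301.9 K

T ≈ 301.9 K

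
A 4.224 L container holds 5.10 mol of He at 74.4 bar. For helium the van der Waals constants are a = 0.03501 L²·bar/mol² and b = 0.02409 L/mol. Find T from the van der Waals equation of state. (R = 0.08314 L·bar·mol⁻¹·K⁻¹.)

T = (P + a n²/V²)(V − nb)/(nR)
P + a n²/V² = 74.4 + (0.03501)(5.10)²/(4.224)² = 74.451 bar
V − nb = 4.224 − (5.10)(0.02409) = 4.1011 L
T = (74.451)(4.1011)/((5.10)(0.08314)) = 720.1 K

T ≈ 720.1 K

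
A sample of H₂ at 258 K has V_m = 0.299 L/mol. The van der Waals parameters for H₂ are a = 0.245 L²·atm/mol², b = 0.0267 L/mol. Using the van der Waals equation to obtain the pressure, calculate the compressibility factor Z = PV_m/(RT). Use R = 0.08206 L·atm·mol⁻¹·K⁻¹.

P = RT/(V_m − b) − a/V_m² = (0.08206)(258)/(0.299 − 0.0267) − 0.245/(0.299)²
  = 21.171/0.27230 − 2.7405 = 77.749 − 2.7405 = 75.009 atm
Z = PV_m/(RT) = (75.009)(0.299)/((0.08206)(258)) = 22.428/21.171 = 1.059

Z ≈ 1.059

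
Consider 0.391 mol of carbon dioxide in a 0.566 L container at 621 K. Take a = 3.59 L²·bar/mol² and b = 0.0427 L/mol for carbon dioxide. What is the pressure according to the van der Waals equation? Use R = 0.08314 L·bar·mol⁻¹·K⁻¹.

P = nRT/(V − nb) − a n²/V²
nRT/(V − nb) = (0.391)(0.08314)(621)/(0.566 − 0.391×0.0427) = 20.187/0.54930 = 36.750 bar
a n²/V² = (3.59)(0.391)²/(0.566)² = 1.7132 bar
P = 36.750 − 1.7132 = 35.04 bar

P ≈ 35.04 bar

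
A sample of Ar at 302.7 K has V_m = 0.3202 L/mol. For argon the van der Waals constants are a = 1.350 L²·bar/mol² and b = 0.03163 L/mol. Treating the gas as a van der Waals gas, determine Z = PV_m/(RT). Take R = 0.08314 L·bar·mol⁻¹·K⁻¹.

P = RT/(V_m − b) − a/V_m² = (0.08314)(302.7)/(0.3202 − 0.03163) − 1.350/(0.3202)²
  = 25.166/0.28857 − 13.167 = 87.209 − 13.167 = 74.042 bar
Z = PV_m/(RT) = (74.042)(0.3202)/((0.08314)(302.7)) = 23.708/25.166 = 0.9421

Z ≈ 0.9421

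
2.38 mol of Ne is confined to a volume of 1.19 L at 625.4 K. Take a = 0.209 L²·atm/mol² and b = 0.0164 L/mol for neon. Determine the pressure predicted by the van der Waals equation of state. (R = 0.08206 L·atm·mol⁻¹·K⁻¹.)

P = nRT/(V − nb) − a n²/V²
nRT/(V − nb) = (2.38)(0.08206)(625.4)/(1.19 − 2.38×0.0164) = 122.14/1.1510 = 106.12 atm
a n²/V² = (0.209)(2.38)²/(1.19)² = 0.83600 atm
P = 106.12 − 0.83600 = 105.3 atm

P ≈ 105.3 atm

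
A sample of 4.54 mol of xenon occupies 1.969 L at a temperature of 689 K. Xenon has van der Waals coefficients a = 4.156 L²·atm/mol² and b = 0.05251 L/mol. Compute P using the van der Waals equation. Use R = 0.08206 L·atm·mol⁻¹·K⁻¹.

P ≈ 126.2 atm

P = nRT/(V − nb) − a n²/V²
nRT/(V − nb) = (4.54)(0.08206)(689)/(1.969 − 4.54×0.05251) = 256.69/1.7306 = 148.32 atm
a n²/V² = (4.156)(4.54)²/(1.969)² = 22.095 atm
P = 148.32 − 22.095 = 126.2 atm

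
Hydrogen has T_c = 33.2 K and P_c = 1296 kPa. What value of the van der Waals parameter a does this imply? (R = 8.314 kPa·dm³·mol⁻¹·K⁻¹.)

a ≈ 24.80 kPa·dm⁶/mol²

From T_c = 8a/(27Rb) and P_c = a/(27b²): a = 27 R² T_c²/(64 P_c).
a = 27×(8.314)²×(33.2)²/(64×1296) = 2057122/82944 = 24.80 kPa·dm⁶/mol²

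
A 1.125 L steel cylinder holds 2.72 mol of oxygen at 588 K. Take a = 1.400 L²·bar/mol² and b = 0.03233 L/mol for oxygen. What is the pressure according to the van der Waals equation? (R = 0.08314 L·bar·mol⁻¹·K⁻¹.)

P = nRT/(V − nb) − a n²/V²
nRT/(V − nb) = (2.72)(0.08314)(588)/(1.125 − 2.72×0.03233) = 132.97/1.0371 = 128.21 bar
a n²/V² = (1.400)(2.72)²/(1.125)² = 8.1839 bar
P = 128.21 − 8.1839 = 120.0 bar

P ≈ 120.0 bar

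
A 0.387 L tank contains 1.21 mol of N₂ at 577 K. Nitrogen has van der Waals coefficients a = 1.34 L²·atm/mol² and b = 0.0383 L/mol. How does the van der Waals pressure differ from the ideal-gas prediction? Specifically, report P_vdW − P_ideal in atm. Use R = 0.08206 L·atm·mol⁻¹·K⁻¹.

ΔP ≈ 7.04 atm

Ideal: P_ideal = nRT/V = (1.21)(0.08206)(577)/0.387 = 148.041 atm
vdW: P = nRT/(V − nb) − a n²/V² = 57.2918/0.340657 − 1.96189/0.149769 = 168.180 − 13.0994 = 155.081 atm
ΔP = 155.081 − 148.041 = 7.04 atm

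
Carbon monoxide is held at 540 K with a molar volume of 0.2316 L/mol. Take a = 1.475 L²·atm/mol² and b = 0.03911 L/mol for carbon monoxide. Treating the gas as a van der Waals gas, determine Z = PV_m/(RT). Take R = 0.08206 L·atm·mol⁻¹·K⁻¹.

Z ≈ 1.059

P = RT/(V_m − b) − a/V_m² = (0.08206)(540)/(0.2316 − 0.03911) − 1.475/(0.2316)²
  = 44.312/0.19249 − 27.499 = 230.20 − 27.499 = 202.70 atm
Z = PV_m/(RT) = (202.70)(0.2316)/((0.08206)(540)) = 46.945/44.312 = 1.059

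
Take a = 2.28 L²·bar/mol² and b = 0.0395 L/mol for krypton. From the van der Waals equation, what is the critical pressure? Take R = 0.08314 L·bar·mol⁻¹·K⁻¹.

P_c ≈ 54.12 bar

For a van der Waals gas, P_c = a/(27b²).
P_c = 2.28/(27×(0.0395)²) = 2.28/0.042127 = 54.12 bar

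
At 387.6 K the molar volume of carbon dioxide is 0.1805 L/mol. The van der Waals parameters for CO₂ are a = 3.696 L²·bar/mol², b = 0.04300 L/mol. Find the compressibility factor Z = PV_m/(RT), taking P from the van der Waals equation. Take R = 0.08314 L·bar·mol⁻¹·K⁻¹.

P = RT/(V_m − b) − a/V_m² = (0.08314)(387.6)/(0.1805 − 0.04300) − 3.696/(0.1805)²
  = 32.225/0.13750 − 113.44 = 234.36 − 113.44 = 120.92 bar
Z = PV_m/(RT) = (120.92)(0.1805)/((0.08314)(387.6)) = 21.826/32.225 = 0.6773

Z ≈ 0.6773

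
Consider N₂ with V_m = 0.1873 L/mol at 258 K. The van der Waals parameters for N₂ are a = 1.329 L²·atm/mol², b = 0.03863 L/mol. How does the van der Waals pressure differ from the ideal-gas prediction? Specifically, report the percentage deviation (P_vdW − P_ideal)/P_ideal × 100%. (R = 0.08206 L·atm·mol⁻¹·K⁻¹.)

-7.53 %

Ideal: P_ideal = RT/V_m = (0.08206)(258)/0.1873 = 113.035 atm
vdW: P = RT/(V_m − b) − a/V_m² = 21.1715/0.148670 − 1.329/0.0350813 = 142.406 − 37.8834 = 104.523 atm
% deviation = (104.523 − 113.035)/113.035 × 100% = -7.53%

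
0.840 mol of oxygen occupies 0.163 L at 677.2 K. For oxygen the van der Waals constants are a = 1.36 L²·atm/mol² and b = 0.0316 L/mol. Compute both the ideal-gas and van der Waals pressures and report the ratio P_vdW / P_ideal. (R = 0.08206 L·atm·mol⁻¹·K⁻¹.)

P_vdW / P_ideal ≈ 1.068

Ideal: P_ideal = nRT/V = (0.840)(0.08206)(677.2)/0.163 = 286.378 atm
vdW: P = nRT/(V − nb) − a n²/V² = 46.6797/0.136456 − 0.959616/0.0265690 = 342.086 − 36.1179 = 305.968 atm
Ratio = 305.968/286.378 = 1.068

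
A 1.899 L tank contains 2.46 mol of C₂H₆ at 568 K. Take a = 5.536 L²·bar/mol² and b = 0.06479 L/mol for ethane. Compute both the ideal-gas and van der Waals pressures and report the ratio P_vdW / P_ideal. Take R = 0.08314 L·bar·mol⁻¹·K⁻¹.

P_vdW / P_ideal ≈ 0.9398

Ideal: P_ideal = nRT/V = (2.46)(0.08314)(568)/1.899 = 61.1742 bar
vdW: P = nRT/(V − nb) − a n²/V² = 116.170/1.73962 − 33.5017/3.60620 = 66.7790 − 9.29003 = 57.4890 bar
Ratio = 57.4890/61.1742 = 0.9398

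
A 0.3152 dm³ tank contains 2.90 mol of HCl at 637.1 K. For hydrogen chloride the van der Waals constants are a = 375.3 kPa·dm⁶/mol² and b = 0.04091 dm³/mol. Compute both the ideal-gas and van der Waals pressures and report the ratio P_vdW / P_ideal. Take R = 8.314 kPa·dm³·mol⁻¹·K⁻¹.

P_vdW / P_ideal ≈ 0.9517

Ideal: P_ideal = nRT/V = (2.90)(8.314)(637.1)/0.3152 = 48733.7 kPa
vdW: P = nRT/(V − nb) − a n²/V² = 15360.9/0.196561 − 3156.27/0.0993510 = 78148.3 − 31768.9 = 46379.4 kPa
Ratio = 46379.4/48733.7 = 0.9517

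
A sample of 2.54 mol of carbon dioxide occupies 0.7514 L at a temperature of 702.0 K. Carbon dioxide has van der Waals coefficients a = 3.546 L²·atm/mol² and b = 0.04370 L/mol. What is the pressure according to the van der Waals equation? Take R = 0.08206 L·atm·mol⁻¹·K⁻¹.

P = nRT/(V − nb) − a n²/V²
nRT/(V − nb) = (2.54)(0.08206)(702.0)/(0.7514 − 2.54×0.04370) = 146.32/0.64040 = 228.48 atm
a n²/V² = (3.546)(2.54)²/(0.7514)² = 40.519 atm
P = 228.48 − 40.519 = 188.0 atm

P ≈ 188.0 atm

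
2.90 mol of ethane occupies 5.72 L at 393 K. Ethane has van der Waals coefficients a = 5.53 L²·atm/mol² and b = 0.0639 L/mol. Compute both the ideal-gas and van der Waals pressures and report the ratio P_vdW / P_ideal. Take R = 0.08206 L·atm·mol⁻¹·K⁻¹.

P_vdW / P_ideal ≈ 0.9465

Ideal: P_ideal = nRT/V = (2.90)(0.08206)(393)/5.72 = 16.3503 atm
vdW: P = nRT/(V − nb) − a n²/V² = 93.5238/5.53469 − 46.5073/32.7184 = 16.8977 − 1.42144 = 15.4763 atm
Ratio = 15.4763/16.3503 = 0.9465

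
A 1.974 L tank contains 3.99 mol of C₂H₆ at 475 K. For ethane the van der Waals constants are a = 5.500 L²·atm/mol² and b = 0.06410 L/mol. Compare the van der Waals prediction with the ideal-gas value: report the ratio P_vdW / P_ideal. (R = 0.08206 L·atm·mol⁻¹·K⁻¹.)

Ideal: P_ideal = nRT/V = (3.99)(0.08206)(475)/1.974 = 78.7863 atm
vdW: P = nRT/(V − nb) − a n²/V² = 155.524/1.71824 − 87.5606/3.89668 = 90.5135 − 22.4706 = 68.0429 atm
Ratio = 68.0429/78.7863 = 0.8636

P_vdW / P_ideal ≈ 0.8636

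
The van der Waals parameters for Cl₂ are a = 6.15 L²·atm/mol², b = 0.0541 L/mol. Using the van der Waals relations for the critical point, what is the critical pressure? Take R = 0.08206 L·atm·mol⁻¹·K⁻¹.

P_c ≈ 77.82 atm

For a van der Waals gas, P_c = a/(27b²).
P_c = 6.15/(27×(0.0541)²) = 6.15/0.079024 = 77.82 atm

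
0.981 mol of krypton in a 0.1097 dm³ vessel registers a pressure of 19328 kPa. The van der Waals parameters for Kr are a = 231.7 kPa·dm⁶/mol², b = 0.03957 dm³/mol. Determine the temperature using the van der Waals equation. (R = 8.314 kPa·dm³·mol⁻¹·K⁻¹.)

T = (P + a n²/V²)(V − nb)/(nR)
P + a n²/V² = 19328 + (231.7)(0.981)²/(0.1097)² = 37857 kPa
V − nb = 0.1097 − (0.981)(0.03957) = 0.070882 dm³
T = (37857)(0.070882)/((0.981)(8.314)) = 329.0 K

T ≈ 329.0 K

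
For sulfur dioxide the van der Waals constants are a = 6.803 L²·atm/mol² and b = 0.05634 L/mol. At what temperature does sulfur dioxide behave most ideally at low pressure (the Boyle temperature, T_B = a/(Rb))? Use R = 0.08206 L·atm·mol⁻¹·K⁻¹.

T_B ≈ 1471 K

For a van der Waals gas the second virial coefficient B₂ = b − a/(RT) vanishes at T_B = a/(Rb).
T_B = 6.803/(0.08206×0.05634) = 6.803/0.0046233 = 1471 K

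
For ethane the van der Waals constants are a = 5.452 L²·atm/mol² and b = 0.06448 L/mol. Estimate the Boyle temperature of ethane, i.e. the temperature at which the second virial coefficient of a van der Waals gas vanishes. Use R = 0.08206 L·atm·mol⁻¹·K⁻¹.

For a van der Waals gas the second virial coefficient B₂ = b − a/(RT) vanishes at T_B = a/(Rb).
T_B = 5.452/(0.08206×0.06448) = 5.452/0.0052912 = 1030 K

T_B ≈ 1030 K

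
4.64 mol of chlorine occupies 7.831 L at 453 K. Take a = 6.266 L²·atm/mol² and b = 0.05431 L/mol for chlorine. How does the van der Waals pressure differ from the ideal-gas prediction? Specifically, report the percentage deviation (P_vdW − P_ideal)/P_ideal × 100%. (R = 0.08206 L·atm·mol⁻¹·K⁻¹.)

Ideal: P_ideal = nRT/V = (4.64)(0.08206)(453)/7.831 = 22.0257 atm
vdW: P = nRT/(V − nb) − a n²/V² = 172.484/7.57900 − 134.904/61.3246 = 22.7581 − 2.19983 = 20.5583 atm
% deviation = (20.5583 − 22.0257)/22.0257 × 100% = -6.66%

-6.66 %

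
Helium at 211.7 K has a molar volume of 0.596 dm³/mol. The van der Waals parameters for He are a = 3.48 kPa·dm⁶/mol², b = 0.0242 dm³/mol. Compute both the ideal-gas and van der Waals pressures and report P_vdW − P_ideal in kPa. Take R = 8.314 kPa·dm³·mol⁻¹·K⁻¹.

Ideal: P_ideal = RT/V_m = (8.314)(211.7)/0.596 = 2953.14 kPa
vdW: P = RT/(V_m − b) − a/V_m² = 1760.07/0.571800 − 3.48/0.355216 = 3078.12 − 9.79686 = 3068.32 kPa
ΔP = 3068.32 − 2953.14 = 115.2 kPa

ΔP ≈ 115.2 kPa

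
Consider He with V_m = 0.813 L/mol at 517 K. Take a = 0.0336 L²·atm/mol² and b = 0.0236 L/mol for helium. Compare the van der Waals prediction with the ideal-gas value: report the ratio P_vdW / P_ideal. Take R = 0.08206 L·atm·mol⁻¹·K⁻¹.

Ideal: P_ideal = RT/V_m = (0.08206)(517)/0.813 = 52.1833 atm
vdW: P = RT/(V_m − b) − a/V_m² = 42.4250/0.789400 − 0.0336/0.660969 = 53.7433 − 0.0508345 = 53.6925 atm
Ratio = 53.6925/52.1833 = 1.029

P_vdW / P_ideal ≈ 1.029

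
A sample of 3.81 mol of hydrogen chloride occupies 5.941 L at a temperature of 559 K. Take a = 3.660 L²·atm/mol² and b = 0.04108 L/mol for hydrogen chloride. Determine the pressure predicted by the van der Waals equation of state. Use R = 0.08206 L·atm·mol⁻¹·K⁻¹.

P = nRT/(V − nb) − a n²/V²
nRT/(V − nb) = (3.81)(0.08206)(559)/(5.941 − 3.81×0.04108) = 174.77/5.7845 = 30.214 atm
a n²/V² = (3.660)(3.81)²/(5.941)² = 1.5053 atm
P = 30.214 − 1.5053 = 28.71 atm

P ≈ 28.71 atm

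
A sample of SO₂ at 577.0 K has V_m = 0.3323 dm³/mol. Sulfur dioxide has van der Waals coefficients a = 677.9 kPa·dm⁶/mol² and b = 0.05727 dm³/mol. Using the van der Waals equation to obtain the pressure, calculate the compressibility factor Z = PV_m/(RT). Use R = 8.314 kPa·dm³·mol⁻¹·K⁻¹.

P = RT/(V_m − b) − a/V_m² = (8.314)(577.0)/(0.3323 − 0.05727) − 677.9/(0.3323)²
  = 4797.2/0.27503 − 6139.1 = 17442 − 6139.1 = 11303 kPa
Z = PV_m/(RT) = (11303)(0.3323)/((8.314)(577.0)) = 3756.0/4797.2 = 0.7830

Z ≈ 0.7830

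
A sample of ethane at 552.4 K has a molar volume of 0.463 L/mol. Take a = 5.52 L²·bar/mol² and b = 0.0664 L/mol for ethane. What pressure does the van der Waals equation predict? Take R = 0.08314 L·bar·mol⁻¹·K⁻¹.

P ≈ 90.05 bar

P = RT/(V_m − b) − a/V_m²
RT/(V_m − b) = (0.08314)(552.4)/(0.463 − 0.0664) = 45.927/0.39660 = 115.80 bar
a/V_m² = 5.52/(0.463)² = 25.750 bar
P = 115.80 − 25.750 = 90.05 bar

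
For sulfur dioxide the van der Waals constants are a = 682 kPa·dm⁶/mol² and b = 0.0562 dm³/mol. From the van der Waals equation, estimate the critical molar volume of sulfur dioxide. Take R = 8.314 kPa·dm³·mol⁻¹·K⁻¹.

For a van der Waals gas, V_m,c = 3b.
V_m,c = 3×0.0562 = 0.1686 dm³/mol

V_m,c ≈ 0.1686 dm³/mol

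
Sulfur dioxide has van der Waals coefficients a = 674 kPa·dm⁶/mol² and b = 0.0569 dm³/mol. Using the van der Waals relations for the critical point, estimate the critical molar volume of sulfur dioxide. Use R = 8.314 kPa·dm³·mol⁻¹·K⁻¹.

V_m,c ≈ 0.1707 dm³/mol

For a van der Waals gas, V_m,c = 3b.
V_m,c = 3×0.0569 = 0.1707 dm³/mol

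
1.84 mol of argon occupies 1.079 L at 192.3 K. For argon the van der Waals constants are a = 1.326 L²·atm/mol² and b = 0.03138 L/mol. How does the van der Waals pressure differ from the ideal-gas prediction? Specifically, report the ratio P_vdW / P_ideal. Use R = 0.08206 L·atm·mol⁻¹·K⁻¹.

P_vdW / P_ideal ≈ 0.9132

Ideal: P_ideal = nRT/V = (1.84)(0.08206)(192.3)/1.079 = 26.9096 atm
vdW: P = nRT/(V − nb) − a n²/V² = 29.0355/1.02126 − 4.48931/1.16424 = 28.4311 − 3.85600 = 24.5751 atm
Ratio = 24.5751/26.9096 = 0.9132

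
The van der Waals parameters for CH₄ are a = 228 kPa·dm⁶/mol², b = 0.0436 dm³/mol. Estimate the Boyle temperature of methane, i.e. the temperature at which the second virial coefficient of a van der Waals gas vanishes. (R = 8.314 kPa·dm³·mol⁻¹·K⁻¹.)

T_B ≈ 629.0 K

For a van der Waals gas the second virial coefficient B₂ = b − a/(RT) vanishes at T_B = a/(Rb).
T_B = 228/(8.314×0.0436) = 228/0.36249 = 629.0 K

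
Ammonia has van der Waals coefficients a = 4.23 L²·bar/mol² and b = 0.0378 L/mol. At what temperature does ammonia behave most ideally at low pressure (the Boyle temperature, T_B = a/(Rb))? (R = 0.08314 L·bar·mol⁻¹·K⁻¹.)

For a van der Waals gas the second virial coefficient B₂ = b − a/(RT) vanishes at T_B = a/(Rb).
T_B = 4.23/(0.08314×0.0378) = 4.23/0.0031427 = 1346 K

T_B ≈ 1346 K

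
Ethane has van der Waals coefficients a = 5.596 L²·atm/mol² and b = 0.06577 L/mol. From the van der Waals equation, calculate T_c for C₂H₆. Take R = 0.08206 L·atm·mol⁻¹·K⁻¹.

T_c ≈ 307.2 K

For a van der Waals gas, T_c = 8a/(27Rb).
T_c = 8×5.596/(27×0.08206×0.06577) = 44.768/0.14572 = 307.2 K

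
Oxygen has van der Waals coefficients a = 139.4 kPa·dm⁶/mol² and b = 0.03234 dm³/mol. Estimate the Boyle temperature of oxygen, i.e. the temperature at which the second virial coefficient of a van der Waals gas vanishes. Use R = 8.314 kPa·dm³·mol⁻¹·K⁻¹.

T_B ≈ 518.5 K

For a van der Waals gas the second virial coefficient B₂ = b − a/(RT) vanishes at T_B = a/(Rb).
T_B = 139.4/(8.314×0.03234) = 139.4/0.26887 = 518.5 K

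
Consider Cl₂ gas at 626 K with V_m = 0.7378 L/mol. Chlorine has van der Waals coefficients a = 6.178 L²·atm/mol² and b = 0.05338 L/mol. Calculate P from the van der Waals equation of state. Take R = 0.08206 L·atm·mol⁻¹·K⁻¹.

P = RT/(V_m − b) − a/V_m²
RT/(V_m − b) = (0.08206)(626)/(0.7378 − 0.05338) = 51.370/0.68442 = 75.056 atm
a/V_m² = 6.178/(0.7378)² = 11.349 atm
P = 75.056 − 11.349 = 63.71 atm

P ≈ 63.71 atm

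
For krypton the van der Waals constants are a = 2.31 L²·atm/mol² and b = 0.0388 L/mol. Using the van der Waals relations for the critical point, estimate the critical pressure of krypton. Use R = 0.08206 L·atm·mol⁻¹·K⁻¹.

P_c ≈ 56.83 atm

For a van der Waals gas, P_c = a/(27b²).
P_c = 2.31/(27×(0.0388)²) = 2.31/0.040647 = 56.83 atm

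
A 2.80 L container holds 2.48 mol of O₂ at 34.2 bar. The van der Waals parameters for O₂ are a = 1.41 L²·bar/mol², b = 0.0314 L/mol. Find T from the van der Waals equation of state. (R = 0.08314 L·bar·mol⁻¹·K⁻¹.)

T = (P + a n²/V²)(V − nb)/(nR)
P + a n²/V² = 34.2 + (1.41)(2.48)²/(2.80)² = 35.306 bar
V − nb = 2.80 − (2.48)(0.0314) = 2.7221 L
T = (35.306)(2.7221)/((2.48)(0.08314)) = 466.1 K

T ≈ 466.1 K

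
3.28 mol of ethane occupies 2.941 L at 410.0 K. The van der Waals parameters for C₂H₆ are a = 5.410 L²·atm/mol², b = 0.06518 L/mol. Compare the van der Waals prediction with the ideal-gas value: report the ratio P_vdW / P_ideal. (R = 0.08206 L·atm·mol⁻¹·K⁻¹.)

Ideal: P_ideal = nRT/V = (3.28)(0.08206)(410.0)/2.941 = 37.5227 atm
vdW: P = nRT/(V − nb) − a n²/V² = 110.354/2.72721 − 58.2029/8.64948 = 40.4641 − 6.72906 = 33.7350 atm
Ratio = 33.7350/37.5227 = 0.8991

P_vdW / P_ideal ≈ 0.8991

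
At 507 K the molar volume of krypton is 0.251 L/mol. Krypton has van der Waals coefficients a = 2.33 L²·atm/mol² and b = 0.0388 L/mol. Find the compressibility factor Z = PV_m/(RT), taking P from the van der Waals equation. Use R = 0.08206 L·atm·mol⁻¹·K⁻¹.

Z ≈ 0.9597

P = RT/(V_m − b) − a/V_m² = (0.08206)(507)/(0.251 − 0.0388) − 2.33/(0.251)²
  = 41.604/0.21220 − 36.984 = 196.06 − 36.984 = 159.08 atm
Z = PV_m/(RT) = (159.08)(0.251)/((0.08206)(507)) = 39.929/41.604 = 0.9597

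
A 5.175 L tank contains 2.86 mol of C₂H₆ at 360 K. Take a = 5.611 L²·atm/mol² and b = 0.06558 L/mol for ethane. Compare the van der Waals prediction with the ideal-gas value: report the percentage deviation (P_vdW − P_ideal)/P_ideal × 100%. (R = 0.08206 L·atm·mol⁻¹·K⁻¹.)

-6.74 %

Ideal: P_ideal = nRT/V = (2.86)(0.08206)(360)/5.175 = 16.3264 atm
vdW: P = nRT/(V − nb) − a n²/V² = 84.4890/4.98744 − 45.8957/26.7806 = 16.9404 − 1.71377 = 15.2266 atm
% deviation = (15.2266 − 16.3264)/16.3264 × 100% = -6.74%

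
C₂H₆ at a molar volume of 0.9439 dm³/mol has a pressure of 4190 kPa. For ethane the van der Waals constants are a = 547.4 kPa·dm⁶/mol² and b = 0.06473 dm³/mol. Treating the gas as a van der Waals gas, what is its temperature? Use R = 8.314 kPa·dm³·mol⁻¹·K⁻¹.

T = (P + a/V_m²)(V_m − b)/R
P + a/V_m² = 4190 + 547.4/(0.9439)² = 4804.4 kPa
V_m − b = 0.9439 − 0.06473 = 0.87917 dm³/mol
T = (4804.4)(0.87917)/8.314 = 508.0 K

T ≈ 508.0 K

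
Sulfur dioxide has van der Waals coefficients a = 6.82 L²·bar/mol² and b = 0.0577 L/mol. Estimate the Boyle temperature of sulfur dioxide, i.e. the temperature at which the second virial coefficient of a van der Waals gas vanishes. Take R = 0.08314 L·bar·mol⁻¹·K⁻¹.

For a van der Waals gas the second virial coefficient B₂ = b − a/(RT) vanishes at T_B = a/(Rb).
T_B = 6.82/(0.08314×0.0577) = 6.82/0.0047972 = 1422 K

T_B ≈ 1422 K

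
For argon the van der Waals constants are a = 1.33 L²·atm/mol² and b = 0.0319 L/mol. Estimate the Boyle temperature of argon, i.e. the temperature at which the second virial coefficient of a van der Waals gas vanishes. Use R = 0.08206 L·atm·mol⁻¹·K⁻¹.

T_B ≈ 508.1 K

For a van der Waals gas the second virial coefficient B₂ = b − a/(RT) vanishes at T_B = a/(Rb).
T_B = 1.33/(0.08206×0.0319) = 1.33/0.0026177 = 508.1 K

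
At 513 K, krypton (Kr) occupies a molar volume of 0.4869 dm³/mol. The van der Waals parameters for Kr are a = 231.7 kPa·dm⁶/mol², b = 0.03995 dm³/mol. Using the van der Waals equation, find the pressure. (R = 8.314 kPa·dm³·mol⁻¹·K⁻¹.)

P = RT/(V_m − b) − a/V_m²
RT/(V_m − b) = (8.314)(513)/(0.4869 − 0.03995) = 4265.1/0.44695 = 9542.7 kPa
a/V_m² = 231.7/(0.4869)² = 977.34 kPa
P = 9542.7 − 977.34 = 8565 kPa

P ≈ 8565 kPa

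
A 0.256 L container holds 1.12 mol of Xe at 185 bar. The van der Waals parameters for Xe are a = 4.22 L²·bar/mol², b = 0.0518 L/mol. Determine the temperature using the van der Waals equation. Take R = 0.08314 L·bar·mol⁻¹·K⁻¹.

T ≈ 565.1 K

T = (P + a n²/V²)(V − nb)/(nR)
P + a n²/V² = 185 + (4.22)(1.12)²/(0.256)² = 265.77 bar
V − nb = 0.256 − (1.12)(0.0518) = 0.19798 L
T = (265.77)(0.19798)/((1.12)(0.08314)) = 565.1 K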